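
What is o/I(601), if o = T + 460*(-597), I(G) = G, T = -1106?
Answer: -275726/601 ≈ -458.78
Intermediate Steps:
o = -275726 (o = -1106 + 460*(-597) = -1106 - 274620 = -275726)
o/I(601) = -275726/601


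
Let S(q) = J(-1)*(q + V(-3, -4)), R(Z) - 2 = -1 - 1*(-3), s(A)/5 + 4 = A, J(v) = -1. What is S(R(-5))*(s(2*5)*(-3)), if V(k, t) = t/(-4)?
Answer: 450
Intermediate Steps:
V(k, t) = -t/4 (V(k, t) = t*(-¼) = -t/4)
s(A) = -20 + 5*A
R(Z) = 4 (R(Z) = 2 + (-1 - 1*(-3)) = 2 + (-1 + 3) = 2 + 2 = 4)
S(q) = -1 - q (S(q) = -(q - ¼*(-4)) = -(q + 1) = -(1 + q) = -1 - q)
S(R(-5))*(s(2*5)*(-3)) = (-1 - 1*4)*((-20 + 5*(2*5))*(-3)) = (-1 - 4)*((-20 + 5*10)*(-3)) = -5*(-20 + 50)*(-3) = -150*(-3) = -5*(-90) = 450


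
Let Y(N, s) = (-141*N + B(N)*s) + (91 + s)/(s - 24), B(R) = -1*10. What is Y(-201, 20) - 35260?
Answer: -28587/4 ≈ -7146.8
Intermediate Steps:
B(R) = -10
Y(N, s) = -141*N - 10*s + (91 + s)/(-24 + s) (Y(N, s) = (-141*N - 10*s) + (91 + s)/(s - 24) = (-141*N - 10*s) + (91 + s)/(-24 + s) = -141*N - 10*s + (91 + s)/(-24 + s))
Y(-201, 20) - 35260 = (91 - 10*20**2 + 241*20 + 3384*(-201) - 141*(-201)*20)/(-24 + 20) - 35260 = (91 - 10*400 + 4820 - 680184 + 566820)/(-4) - 35260 = -(91 - 4000 + 4820 - 680184 + 566820)/4 - 35260 = -1/4*(-112453) - 35260 = 112453/4 - 35260 = -28587/4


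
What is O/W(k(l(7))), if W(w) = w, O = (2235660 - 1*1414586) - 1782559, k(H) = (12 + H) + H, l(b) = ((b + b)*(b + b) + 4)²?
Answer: -961485/80012 ≈ -12.017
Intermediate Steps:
l(b) = (4 + 4*b²)² (l(b) = ((2*b)*(2*b) + 4)² = (4*b² + 4)² = (4 + 4*b²)²)
k(H) = 12 + 2*H
O = -961485 (O = (2235660 - 1414586) - 1782559 = 821074 - 1782559 = -961485)
O/W(k(l(7))) = -961485/(12 + 2*(16*(1 + 7²)²)) = -961485/(12 + 2*(16*(1 + 49)²)) = -961485/(12 + 2*(16*50²)) = -961485/(12 + 2*(16*2500)) = -961485/(12 + 2*40000) = -961485/(12 + 80000) = -961485/80012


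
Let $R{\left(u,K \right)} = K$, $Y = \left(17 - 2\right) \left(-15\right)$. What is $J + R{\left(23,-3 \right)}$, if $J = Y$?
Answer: $-228$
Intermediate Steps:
$Y = -225$ ($Y = 15 \left(-15\right) = -225$)
$J = -225$
$J + R{\left(23,-3 \right)} = -225 - 3 = -228$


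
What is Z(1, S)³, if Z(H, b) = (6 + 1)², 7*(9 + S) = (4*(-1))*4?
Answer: 117649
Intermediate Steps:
S = -79/7 (S = -9 + ((4*(-1))*4)/7 = -9 + (-4*4)/7 = -9 + (⅐)*(-16) = -9 - 16/7 = -79/7 ≈ -11.286)
Z(H, b) = 49 (Z(H, b) = 7² = 49)
Z(1, S)³ = 49³ = 117649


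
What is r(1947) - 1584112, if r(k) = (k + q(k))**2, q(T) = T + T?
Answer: 32533169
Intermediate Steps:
q(T) = 2*T
r(k) = 9*k**2 (r(k) = (k + 2*k)**2 = (3*k)**2 = 9*k**2)
r(1947) - 1584112 = 9*1947**2 - 1584112 = 9*3790809 - 1584112 = 34117281 - 1584112 = 32533169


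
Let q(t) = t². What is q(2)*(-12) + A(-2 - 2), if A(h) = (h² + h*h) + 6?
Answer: -10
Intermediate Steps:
A(h) = 6 + 2*h² (A(h) = (h² + h²) + 6 = 2*h² + 6 = 6 + 2*h²)
q(2)*(-12) + A(-2 - 2) = 2²*(-12) + (6 + 2*(-2 - 2)²) = 4*(-12) + (6 + 2*(-4)²) = -48 + (6 + 2*16) = -48 + (6 + 32) = -48 + 38 = -10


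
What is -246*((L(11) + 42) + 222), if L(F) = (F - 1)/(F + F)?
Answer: -715614/11 ≈ -65056.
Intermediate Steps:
L(F) = (-1 + F)/(2*F) (L(F) = (-1 + F)/((2*F)) = (-1 + F)*(1/(2*F)) = (-1 + F)/(2*F))
-246*((L(11) + 42) + 222) = -246*(((½)*(-1 + 11)/11 + 42) + 222) = -246*(((½)*(1/11)*10 + 42) + 222) = -246*((5/11 + 42) + 222) = -246*(467/11 + 222) = -246*2909/11 = -715614/11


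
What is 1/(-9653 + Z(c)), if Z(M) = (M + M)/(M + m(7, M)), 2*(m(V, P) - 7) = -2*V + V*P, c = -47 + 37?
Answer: -9/86873 ≈ -0.00010360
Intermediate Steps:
c = -10
m(V, P) = 7 - V + P*V/2 (m(V, P) = 7 + (-2*V + V*P)/2 = 7 + (-2*V + P*V)/2 = 7 + (-V + P*V/2) = 7 - V + P*V/2)
Z(M) = 4/9 (Z(M) = (M + M)/(M + (7 - 1*7 + (1/2)*M*7)) = (2*M)/(M + (7 - 7 + 7*M/2)) = (2*M)/(M + 7*M/2) = (2*M)/((9*M/2)) = (2*M)*(2/(9*M)) = 4/9)
1/(-9653 + Z(c)) = 1/(-9653 + 4/9) = 1/(-86873/9) = -9/86873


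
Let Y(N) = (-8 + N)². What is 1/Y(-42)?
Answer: 1/2500 ≈ 0.00040000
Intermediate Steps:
1/Y(-42) = 1/((-8 - 42)²) = 1/((-50)²) = 1/2500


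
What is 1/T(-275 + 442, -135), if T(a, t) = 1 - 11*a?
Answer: -1/1836 ≈ -0.00054466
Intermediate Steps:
1/T(-275 + 442, -135) = 1/(1 - 11*(-275 + 442)) = 1/(1 - 11*167) = 1/(1 - 1837) = 1/(-1836) = -1/1836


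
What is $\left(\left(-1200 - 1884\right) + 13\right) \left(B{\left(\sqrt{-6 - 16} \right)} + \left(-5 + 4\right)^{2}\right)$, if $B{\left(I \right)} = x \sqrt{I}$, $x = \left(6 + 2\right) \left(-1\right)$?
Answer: $-3071 + 24568 \sqrt[4]{22} \sqrt{i} \approx 34553.0 + 37624.0 i$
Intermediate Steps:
$x = -8$ ($x = 8 \left(-1\right) = -8$)
$B{\left(I \right)} = - 8 \sqrt{I}$
$\left(\left(-1200 - 1884\right) + 13\right) \left(B{\left(\sqrt{-6 - 16} \right)} + \left(-5 + 4\right)^{2}\right) = \left(\left(-1200 - 1884\right) + 13\right) \left(- 8 \sqrt{\sqrt{-6 - 16}} + \left(-5 + 4\right)^{2}\right) = \left(-3084 + 13\right) \left(- 8 \sqrt{\sqrt{-22}} + \left(-1\right)^{2}\right) = - 3071 \left(- 8 \sqrt{i \sqrt{22}} + 1\right) = - 3071 \left(- 8 \sqrt[4]{22} \sqrt{i} + 1\right) = - 3071 \left(1 - 8 \sqrt[4]{22} \sqrt{i}\right) = -3071 + 24568 \sqrt[4]{22} \sqrt{i}$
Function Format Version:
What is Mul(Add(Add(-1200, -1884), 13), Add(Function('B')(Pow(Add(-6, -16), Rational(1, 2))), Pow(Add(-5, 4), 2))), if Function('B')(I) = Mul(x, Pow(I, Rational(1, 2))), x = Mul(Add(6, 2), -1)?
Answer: Add(-3071, Mul(24568, Pow(22, Rational(1, 4)), Pow(I, Rational(1, 2)))) ≈ Add(34553., Mul(37624., I))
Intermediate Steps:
x = -8 (x = Mul(8, -1) = -8)
Function('B')(I) = Mul(-8, Pow(I, Rational(1, 2)))
Mul(Add(Add(-1200, -1884), 13), Add(Function('B')(Pow(Add(-6, -16), Rational(1, 2))), Pow(Add(-5, 4), 2))) = Mul(Add(Add(-1200, -1884), 13), Add(Mul(-8, Pow(Pow(Add(-6, -16), Rational(1, 2)), Rational(1, 2))), Pow(Add(-5, 4), 2))) = Mul(Add(-3084, 13), Add(Mul(-8, Pow(Pow(-22, Rational(1, 2)), Rational(1, 2))), Pow(-1, 2))) = Mul(-3071, Add(Mul(-8, Pow(Mul(I, Pow(22, Rational(1, 2))), Rational(1, 2))), 1)) = Mul(-3071, Add(Mul(-8, Mul(Pow(22, Rational(1, 4)), Pow(I, Rational(1, 2)))), 1)) = Mul(-3071, Add(Mul(-8, Pow(22, Rational(1, 4)), Pow(I, Rational(1, 2))), 1)) = Mul(-3071, Add(1, Mul(-8, Pow(22, Rational(1, 4)), Pow(I, Rational(1, 2))))) = Add(-3071, Mul(24568, Pow(22, Rational(1, 4)), Pow(I, Rational(1, 2))))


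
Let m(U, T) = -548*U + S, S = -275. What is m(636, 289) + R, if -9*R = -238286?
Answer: -2900941/9 ≈ -3.2233e+5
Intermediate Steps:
R = 238286/9 (R = -1/9*(-238286) = 238286/9 ≈ 26476.)
m(U, T) = -275 - 548*U (m(U, T) = -548*U - 275 = -275 - 548*U)
m(636, 289) + R = (-275 - 548*636) + 238286/9 = (-275 - 348528) + 238286/9 = -348803 + 238286/9 = -2900941/9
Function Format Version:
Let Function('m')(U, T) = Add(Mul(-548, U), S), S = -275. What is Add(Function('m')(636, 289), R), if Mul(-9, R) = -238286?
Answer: Rational(-2900941, 9) ≈ -3.2233e+5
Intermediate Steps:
R = Rational(238286, 9) (R = Mul(Rational(-1, 9), -238286) = Rational(238286, 9) ≈ 26476.)
Function('m')(U, T) = Add(-275, Mul(-548, U)) (Function('m')(U, T) = Add(Mul(-548, U), -275) = Add(-275, Mul(-548, U)))
Add(Function('m')(636, 289), R) = Add(Add(-275, Mul(-548, 636)), Rational(238286, 9)) = Add(Add(-275, -348528), Rational(238286, 9)) = Add(-348803, Rational(238286, 9)) = Rational(-2900941, 9)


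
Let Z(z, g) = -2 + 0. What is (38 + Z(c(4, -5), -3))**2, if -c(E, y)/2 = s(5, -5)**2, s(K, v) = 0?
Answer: 1296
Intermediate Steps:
c(E, y) = 0 (c(E, y) = -2*0**2 = -2*0 = 0)
Z(z, g) = -2
(38 + Z(c(4, -5), -3))**2 = (38 - 2)**2 = 36**2 = 1296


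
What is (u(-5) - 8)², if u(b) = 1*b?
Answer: 169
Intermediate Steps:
u(b) = b
(u(-5) - 8)² = (-5 - 8)² = (-13)² = 169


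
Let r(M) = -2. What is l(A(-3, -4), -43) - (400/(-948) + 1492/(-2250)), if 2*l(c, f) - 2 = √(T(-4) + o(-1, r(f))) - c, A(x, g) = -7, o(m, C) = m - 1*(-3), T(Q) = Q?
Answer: 992743/177750 + I*√2/2 ≈ 5.5851 + 0.70711*I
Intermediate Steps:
o(m, C) = 3 + m (o(m, C) = m + 3 = 3 + m)
l(c, f) = 1 - c/2 + I*√2/2 (l(c, f) = 1 + (√(-4 + (3 - 1)) - c)/2 = 1 + (√(-4 + 2) - c)/2 = 1 + (√(-2) - c)/2 = 1 + (I*√2 - c)/2 = 1 + (-c + I*√2)/2 = 1 + (-c/2 + I*√2/2) = 1 - c/2 + I*√2/2)
l(A(-3, -4), -43) - (400/(-948) + 1492/(-2250)) = (1 - ½*(-7) + I*√2/2) - (400/(-948) + 1492/(-2250)) = (1 + 7/2 + I*√2/2) - (400*(-1/948) + 1492*(-1/2250)) = (9/2 + I*√2/2) - (-100/237 - 746/1125) = (9/2 + I*√2/2) - 1*(-96434/88875) = (9/2 + I*√2/2) + 96434/88875 = 992743/177750 + I*√2/2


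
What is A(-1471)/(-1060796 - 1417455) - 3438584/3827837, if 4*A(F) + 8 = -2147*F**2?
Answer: 17749150721872159/37945363492348 ≈ 467.76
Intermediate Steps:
A(F) = -2 - 2147*F**2/4 (A(F) = -2 + (-2147*F**2)/4 = -2 - 2147*F**2/4)
A(-1471)/(-1060796 - 1417455) - 3438584/3827837 = (-2 - 2147/4*(-1471)**2)/(-1060796 - 1417455) - 3438584/3827837 = (-2 - 2147/4*2163841)/(-2478251) - 3438584*1/3827837 = (-2 - 4645766627/4)*(-1/2478251) - 3438584/3827837 = -4645766635/4*(-1/2478251) - 3438584/3827837 = 4645766635/9913004 - 3438584/3827837 = 17749150721872159/37945363492348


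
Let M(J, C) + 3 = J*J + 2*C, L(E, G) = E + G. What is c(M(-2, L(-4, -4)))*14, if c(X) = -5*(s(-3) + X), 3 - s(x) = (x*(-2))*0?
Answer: 840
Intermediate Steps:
M(J, C) = -3 + J**2 + 2*C (M(J, C) = -3 + (J*J + 2*C) = -3 + (J**2 + 2*C) = -3 + J**2 + 2*C)
s(x) = 3 (s(x) = 3 - x*(-2)*0 = 3 - (-2*x)*0 = 3 - 1*0 = 3 + 0 = 3)
c(X) = -15 - 5*X (c(X) = -5*(3 + X) = -15 - 5*X)
c(M(-2, L(-4, -4)))*14 = (-15 - 5*(-3 + (-2)**2 + 2*(-4 - 4)))*14 = (-15 - 5*(-3 + 4 + 2*(-8)))*14 = (-15 - 5*(-3 + 4 - 16))*14 = (-15 - 5*(-15))*14 = (-15 + 75)*14 = 60*14 = 840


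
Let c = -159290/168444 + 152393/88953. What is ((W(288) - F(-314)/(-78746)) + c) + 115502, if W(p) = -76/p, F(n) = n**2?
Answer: 15142523088624888451/131099833027608 ≈ 1.1550e+5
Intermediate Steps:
c = 1916727187/2497266522 (c = -159290*1/168444 + 152393*(1/88953) = -79645/84222 + 152393/88953 = 1916727187/2497266522 ≈ 0.76753)
((W(288) - F(-314)/(-78746)) + c) + 115502 = ((-76/288 - 1*(-314)**2/(-78746)) + 1916727187/2497266522) + 115502 = ((-76*1/288 - 1*98596*(-1/78746)) + 1916727187/2497266522) + 115502 = ((-19/72 - 98596*(-1/78746)) + 1916727187/2497266522) + 115502 = ((-19/72 + 49298/39373) + 1916727187/2497266522) + 115502 = (2801369/2834856 + 1916727187/2497266522) + 115502 = 230174270109235/131099833027608 + 115502 = 15142523088624888451/131099833027608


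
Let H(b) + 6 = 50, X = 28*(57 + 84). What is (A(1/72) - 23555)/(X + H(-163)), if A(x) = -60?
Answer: -23615/3992 ≈ -5.9156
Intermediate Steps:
X = 3948 (X = 28*141 = 3948)
H(b) = 44 (H(b) = -6 + 50 = 44)
(A(1/72) - 23555)/(X + H(-163)) = (-60 - 23555)/(3948 + 44) = -23615/3992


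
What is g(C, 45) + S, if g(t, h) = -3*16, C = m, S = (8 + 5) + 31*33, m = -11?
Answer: 988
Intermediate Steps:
S = 1036 (S = 13 + 1023 = 1036)
C = -11
g(t, h) = -48
g(C, 45) + S = -48 + 1036 = 988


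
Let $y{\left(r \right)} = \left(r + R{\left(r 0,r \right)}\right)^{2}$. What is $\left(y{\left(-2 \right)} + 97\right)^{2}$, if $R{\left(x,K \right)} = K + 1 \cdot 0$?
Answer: $12769$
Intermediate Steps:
$R{\left(x,K \right)} = K$ ($R{\left(x,K \right)} = K + 0 = K$)
$y{\left(r \right)} = 4 r^{2}$ ($y{\left(r \right)} = \left(r + r\right)^{2} = \left(2 r\right)^{2} = 4 r^{2}$)
$\left(y{\left(-2 \right)} + 97\right)^{2} = \left(4 \left(-2\right)^{2} + 97\right)^{2} = \left(4 \cdot 4 + 97\right)^{2} = \left(16 + 97\right)^{2} = 113^{2} = 12769$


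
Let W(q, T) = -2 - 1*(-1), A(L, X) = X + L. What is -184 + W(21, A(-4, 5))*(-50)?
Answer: -134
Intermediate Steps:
A(L, X) = L + X
W(q, T) = -1 (W(q, T) = -2 + 1 = -1)
-184 + W(21, A(-4, 5))*(-50) = -184 - 1*(-50) = -184 + 50 = -134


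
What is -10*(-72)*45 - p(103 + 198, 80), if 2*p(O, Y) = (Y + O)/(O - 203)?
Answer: 6350019/196 ≈ 32398.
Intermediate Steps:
p(O, Y) = (O + Y)/(2*(-203 + O)) (p(O, Y) = ((Y + O)/(O - 203))/2 = ((O + Y)/(-203 + O))/2 = (O + Y)/(2*(-203 + O)))
-10*(-72)*45 - p(103 + 198, 80) = -10*(-72)*45 - ((103 + 198) + 80)/(2*(-203 + (103 + 198))) = 720*45 - (301 + 80)/(2*(-203 + 301)) = 32400 - 381/(2*98) = 32400 - 1*381/196 = 32400 - 381/196 = 6350019/196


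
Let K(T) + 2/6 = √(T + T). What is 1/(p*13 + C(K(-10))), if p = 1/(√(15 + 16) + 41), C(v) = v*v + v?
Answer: -4950/(98501 + 39*√31 - 3300*I*√5) ≈ -0.049864 - 0.0037273*I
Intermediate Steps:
K(T) = -⅓ + √2*√T (K(T) = -⅓ + √(T + T) = -⅓ + √(2*T) = -⅓ + √2*√T)
C(v) = v + v² (C(v) = v² + v = v + v²)
p = 1/(41 + √31) (p = 1/(√31 + 41) = 1/(41 + √31) ≈ 0.021474)
1/(p*13 + C(K(-10))) = 1/((41/1650 - √31/1650)*13 + (-⅓ + √2*√(-10))*(1 + (-⅓ + √2*√(-10)))) = 1/((533/1650 - 13*√31/1650) + (-⅓ + √2*(I*√10))*(1 + (-⅓ + √2*(I*√10)))) = 1/((533/1650 - 13*√31/1650) + (-⅓ + 2*I*√5)*(1 + (-⅓ + 2*I*√5))) = 1/((533/1650 - 13*√31/1650) + (-⅓ + 2*I*√5)*(⅔ + 2*I*√5)) = 1/(533/1650 - 13*√31/1650 + (-⅓ + 2*I*√5)*(⅔ + 2*I*√5))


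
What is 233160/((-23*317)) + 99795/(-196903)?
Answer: -2027717775/62418251 ≈ -32.486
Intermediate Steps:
233160/((-23*317)) + 99795/(-196903) = 233160/(-7291) + 99795*(-1/196903) = 233160*(-1/7291) - 99795/196903 = -233160/7291 - 99795/196903 = -2027717775/62418251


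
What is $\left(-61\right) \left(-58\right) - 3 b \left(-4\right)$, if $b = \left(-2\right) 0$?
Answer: $0$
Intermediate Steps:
$b = 0$
$\left(-61\right) \left(-58\right) - 3 b \left(-4\right) = \left(-61\right) \left(-58\right) \left(-3\right) 0 \left(-4\right) = 3538 \cdot 0 \left(-4\right) = 3538 \cdot 0 = 0$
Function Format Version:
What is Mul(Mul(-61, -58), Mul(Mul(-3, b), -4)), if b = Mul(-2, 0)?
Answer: 0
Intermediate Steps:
b = 0
Mul(Mul(-61, -58), Mul(Mul(-3, b), -4)) = Mul(Mul(-61, -58), Mul(Mul(-3, 0), -4)) = Mul(3538, Mul(0, -4)) = Mul(3538, 0) = 0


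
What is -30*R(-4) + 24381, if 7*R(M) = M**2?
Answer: 170187/7 ≈ 24312.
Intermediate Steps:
R(M) = M**2/7
-30*R(-4) + 24381 = -30*(-4)**2/7 + 24381 = -30*16/7 + 24381 = -480/7 + 24381 = 170187/7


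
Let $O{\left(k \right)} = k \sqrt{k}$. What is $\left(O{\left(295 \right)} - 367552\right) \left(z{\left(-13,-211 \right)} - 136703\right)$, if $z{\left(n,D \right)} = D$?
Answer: $50323014528 - 40389630 \sqrt{295} \approx 4.9629 \cdot 10^{10}$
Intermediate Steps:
$O{\left(k \right)} = k^{\frac{3}{2}}$
$\left(O{\left(295 \right)} - 367552\right) \left(z{\left(-13,-211 \right)} - 136703\right) = \left(295^{\frac{3}{2}} - 367552\right) \left(-211 - 136703\right) = \left(295 \sqrt{295} - 367552\right) \left(-136914\right) = \left(-367552 + 295 \sqrt{295}\right) \left(-136914\right) = 50323014528 - 40389630 \sqrt{295}$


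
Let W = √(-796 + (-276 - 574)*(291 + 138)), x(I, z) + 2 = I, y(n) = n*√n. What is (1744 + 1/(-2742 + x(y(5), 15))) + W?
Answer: 13131290040/7529411 - 5*√5/7529411 + I*√365446 ≈ 1744.0 + 604.52*I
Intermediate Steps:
y(n) = n^(3/2)
x(I, z) = -2 + I
W = I*√365446 (W = √(-796 - 850*429) = √(-796 - 364650) = √(-365446) = I*√365446 ≈ 604.52*I)
(1744 + 1/(-2742 + x(y(5), 15))) + W = (1744 + 1/(-2742 + (-2 + 5^(3/2)))) + I*√365446 = (1744 + 1/(-2742 + (-2 + 5*√5))) + I*√365446 = (1744 + 1/(-2744 + 5*√5)) + I*√365446 = 1744 + 1/(-2744 + 5*√5) + I*√365446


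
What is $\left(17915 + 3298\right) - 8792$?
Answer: $12421$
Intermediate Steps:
$\left(17915 + 3298\right) - 8792 = 21213 - 8792 = 12421$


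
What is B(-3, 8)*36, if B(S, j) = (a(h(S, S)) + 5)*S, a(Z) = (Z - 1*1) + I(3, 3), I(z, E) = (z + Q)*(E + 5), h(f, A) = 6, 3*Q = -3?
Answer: -2808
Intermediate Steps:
Q = -1 (Q = (1/3)*(-3) = -1)
I(z, E) = (-1 + z)*(5 + E) (I(z, E) = (z - 1)*(E + 5) = (-1 + z)*(5 + E))
a(Z) = 15 + Z (a(Z) = (Z - 1*1) + (-5 - 1*3 + 5*3 + 3*3) = (Z - 1) + (-5 - 3 + 15 + 9) = (-1 + Z) + 16 = 15 + Z)
B(S, j) = 26*S (B(S, j) = ((15 + 6) + 5)*S = (21 + 5)*S = 26*S)
B(-3, 8)*36 = (26*(-3))*36 = -78*36 = -2808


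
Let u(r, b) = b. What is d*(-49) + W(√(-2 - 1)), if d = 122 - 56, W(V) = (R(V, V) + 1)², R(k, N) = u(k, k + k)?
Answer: -3245 + 4*I*√3 ≈ -3245.0 + 6.9282*I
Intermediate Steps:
R(k, N) = 2*k (R(k, N) = k + k = 2*k)
W(V) = (1 + 2*V)² (W(V) = (2*V + 1)² = (1 + 2*V)²)
d = 66
d*(-49) + W(√(-2 - 1)) = 66*(-49) + (1 + 2*√(-2 - 1))² = -3234 + (1 + 2*√(-3))² = -3234 + (1 + 2*(I*√3))² = -3234 + (1 + 2*I*√3)²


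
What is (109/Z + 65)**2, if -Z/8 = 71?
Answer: 1355049721/322624 ≈ 4200.1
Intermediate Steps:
Z = -568 (Z = -8*71 = -568)
(109/Z + 65)**2 = (109/(-568) + 65)**2 = (109*(-1/568) + 65)**2 = (-109/568 + 65)**2 = (36811/568)**2 = 1355049721/322624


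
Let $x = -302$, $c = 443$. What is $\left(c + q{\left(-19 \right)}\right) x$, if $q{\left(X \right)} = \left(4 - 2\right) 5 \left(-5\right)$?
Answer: $-118686$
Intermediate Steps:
$q{\left(X \right)} = -50$ ($q{\left(X \right)} = \left(4 - 2\right) 5 \left(-5\right) = 2 \cdot 5 \left(-5\right) = 10 \left(-5\right) = -50$)
$\left(c + q{\left(-19 \right)}\right) x = \left(443 - 50\right) \left(-302\right) = 393 \left(-302\right) = -118686$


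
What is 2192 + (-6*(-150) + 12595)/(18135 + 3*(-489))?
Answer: 36549751/16668 ≈ 2192.8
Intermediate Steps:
2192 + (-6*(-150) + 12595)/(18135 + 3*(-489)) = 2192 + (900 + 12595)/(18135 - 1467) = 2192 + 13495/16668 = 36549751/16668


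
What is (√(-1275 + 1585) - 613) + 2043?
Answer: 1430 + √310 ≈ 1447.6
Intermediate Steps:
(√(-1275 + 1585) - 613) + 2043 = (√310 - 613) + 2043 = (-613 + √310) + 2043 = 1430 + √310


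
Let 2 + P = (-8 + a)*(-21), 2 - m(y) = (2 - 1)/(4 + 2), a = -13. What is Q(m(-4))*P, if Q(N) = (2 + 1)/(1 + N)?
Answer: 7902/17 ≈ 464.82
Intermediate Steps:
m(y) = 11/6 (m(y) = 2 - (2 - 1)/(4 + 2) = 2 - 1/6 = 2 - 1*⅙ = 2 - ⅙ = 11/6)
P = 439 (P = -2 + (-8 - 13)*(-21) = -2 - 21*(-21) = -2 + 441 = 439)
Q(N) = 3/(1 + N)
Q(m(-4))*P = (3/(1 + 11/6))*439 = (3/(17/6))*439 = (3*(6/17))*439 = (18/17)*439 = 7902/17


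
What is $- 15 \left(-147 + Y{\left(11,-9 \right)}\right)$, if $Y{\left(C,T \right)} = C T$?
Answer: $3690$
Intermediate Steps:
$- 15 \left(-147 + Y{\left(11,-9 \right)}\right) = - 15 \left(-147 + 11 \left(-9\right)\right) = - 15 \left(-147 - 99\right) = \left(-15\right) \left(-246\right) = 3690$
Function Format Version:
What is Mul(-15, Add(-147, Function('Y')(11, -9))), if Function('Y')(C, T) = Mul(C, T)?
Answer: 3690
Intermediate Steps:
Mul(-15, Add(-147, Function('Y')(11, -9))) = Mul(-15, Add(-147, Mul(11, -9))) = Mul(-15, Add(-147, -99)) = Mul(-15, -246) = 3690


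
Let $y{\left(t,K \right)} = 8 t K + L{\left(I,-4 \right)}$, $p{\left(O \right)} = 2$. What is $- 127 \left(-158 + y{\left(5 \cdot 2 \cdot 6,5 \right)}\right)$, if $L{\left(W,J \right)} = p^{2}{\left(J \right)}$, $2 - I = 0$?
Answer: $-285242$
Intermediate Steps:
$I = 2$ ($I = 2 - 0 = 2 + 0 = 2$)
$L{\left(W,J \right)} = 4$ ($L{\left(W,J \right)} = 2^{2} = 4$)
$y{\left(t,K \right)} = 4 + 8 K t$ ($y{\left(t,K \right)} = 8 t K + 4 = 8 K t + 4 = 4 + 8 K t$)
$- 127 \left(-158 + y{\left(5 \cdot 2 \cdot 6,5 \right)}\right) = - 127 \left(-158 + \left(4 + 8 \cdot 5 \cdot 5 \cdot 2 \cdot 6\right)\right) = - 127 \left(-158 + \left(4 + 8 \cdot 5 \cdot 10 \cdot 6\right)\right) = - 127 \left(-158 + \left(4 + 8 \cdot 5 \cdot 60\right)\right) = - 127 \left(-158 + \left(4 + 2400\right)\right) = - 127 \left(-158 + 2404\right) = \left(-127\right) 2246 = -285242$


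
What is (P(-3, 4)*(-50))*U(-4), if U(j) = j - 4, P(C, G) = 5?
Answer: 2000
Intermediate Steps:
U(j) = -4 + j
(P(-3, 4)*(-50))*U(-4) = (5*(-50))*(-4 - 4) = -250*(-8) = 2000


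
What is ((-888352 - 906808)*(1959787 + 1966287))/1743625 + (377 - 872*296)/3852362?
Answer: -5430236403900707091/1343414938450 ≈ -4.0421e+6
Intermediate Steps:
((-888352 - 906808)*(1959787 + 1966287))/1743625 + (377 - 872*296)/3852362 = -1795160*3926074*(1/1743625) + (377 - 258112)*(1/3852362) = -7047931001840*1/1743625 - 257735*1/3852362 = -1409586200368/348725 - 257735/3852362 = -5430236403900707091/1343414938450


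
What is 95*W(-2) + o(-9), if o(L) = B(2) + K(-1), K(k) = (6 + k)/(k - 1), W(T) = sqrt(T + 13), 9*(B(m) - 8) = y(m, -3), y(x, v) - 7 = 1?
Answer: 115/18 + 95*sqrt(11) ≈ 321.47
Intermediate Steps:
y(x, v) = 8 (y(x, v) = 7 + 1 = 8)
B(m) = 80/9 (B(m) = 8 + (1/9)*8 = 8 + 8/9 = 80/9)
W(T) = sqrt(13 + T)
K(k) = (6 + k)/(-1 + k)
o(L) = 115/18 (o(L) = 80/9 + (6 - 1)/(-1 - 1) = 80/9 + 5/(-2) = 80/9 - 1/2*5 = 80/9 - 5/2 = 115/18)
95*W(-2) + o(-9) = 95*sqrt(13 - 2) + 115/18 = 95*sqrt(11) + 115/18 = 115/18 + 95*sqrt(11)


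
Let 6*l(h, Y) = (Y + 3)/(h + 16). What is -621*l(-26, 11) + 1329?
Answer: 14739/10 ≈ 1473.9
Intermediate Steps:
l(h, Y) = (3 + Y)/(6*(16 + h)) (l(h, Y) = ((Y + 3)/(h + 16))/6 = ((3 + Y)/(16 + h))/6 = (3 + Y)/(6*(16 + h)))
-621*l(-26, 11) + 1329 = -207*(3 + 11)/(2*(16 - 26)) + 1329 = -207*14/(2*(-10)) + 1329 = -207*(-1)*14/(2*10) + 1329 = -621*(-7/30) + 1329 = 1449/10 + 1329 = 14739/10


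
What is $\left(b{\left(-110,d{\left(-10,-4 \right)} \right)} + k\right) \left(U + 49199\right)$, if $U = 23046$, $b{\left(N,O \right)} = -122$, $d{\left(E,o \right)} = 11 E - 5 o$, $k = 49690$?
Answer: $3581040160$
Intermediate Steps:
$d{\left(E,o \right)} = - 5 o + 11 E$
$\left(b{\left(-110,d{\left(-10,-4 \right)} \right)} + k\right) \left(U + 49199\right) = \left(-122 + 49690\right) \left(23046 + 49199\right) = 49568 \cdot 72245 = 3581040160$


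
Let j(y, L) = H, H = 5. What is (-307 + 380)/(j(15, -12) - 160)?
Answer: -73/155 ≈ -0.47097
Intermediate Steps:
j(y, L) = 5
(-307 + 380)/(j(15, -12) - 160) = (-307 + 380)/(5 - 160) = 73/(-155) = 73*(-1/155) = -73/155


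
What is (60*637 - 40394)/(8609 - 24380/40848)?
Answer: -965256/3822131 ≈ -0.25254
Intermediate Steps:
(60*637 - 40394)/(8609 - 24380/40848) = (38220 - 40394)/(8609 - 24380*1/40848) = -2174/(8609 - 265/444) = -2174/3822131/444 = -2174*444/3822131 = -965256/3822131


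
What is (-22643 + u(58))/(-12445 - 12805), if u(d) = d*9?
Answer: 22121/25250 ≈ 0.87608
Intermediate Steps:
u(d) = 9*d
(-22643 + u(58))/(-12445 - 12805) = (-22643 + 9*58)/(-12445 - 12805) = (-22643 + 522)/(-25250) = -22121*(-1/25250) = 22121/25250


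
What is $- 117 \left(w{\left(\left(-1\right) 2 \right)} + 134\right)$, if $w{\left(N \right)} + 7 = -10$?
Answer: $-13689$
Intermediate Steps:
$w{\left(N \right)} = -17$ ($w{\left(N \right)} = -7 - 10 = -17$)
$- 117 \left(w{\left(\left(-1\right) 2 \right)} + 134\right) = - 117 \left(-17 + 134\right) = \left(-117\right) 117 = -13689$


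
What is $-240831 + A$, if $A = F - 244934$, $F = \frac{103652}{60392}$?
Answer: $- \frac{7334054057}{15098} \approx -4.8576 \cdot 10^{5}$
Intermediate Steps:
$F = \frac{25913}{15098}$ ($F = 103652 \cdot \frac{1}{60392} = \frac{25913}{15098} \approx 1.7163$)
$A = - \frac{3697987619}{15098}$ ($A = \frac{25913}{15098} - 244934 = - \frac{3697987619}{15098} \approx -2.4493 \cdot 10^{5}$)
$-240831 + A = -240831 - \frac{3697987619}{15098} = - \frac{7334054057}{15098}$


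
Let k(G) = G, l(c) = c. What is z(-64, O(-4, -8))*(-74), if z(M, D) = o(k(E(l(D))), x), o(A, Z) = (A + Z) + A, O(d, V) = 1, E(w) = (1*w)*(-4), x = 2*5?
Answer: -148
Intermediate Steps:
x = 10
E(w) = -4*w (E(w) = w*(-4) = -4*w)
o(A, Z) = Z + 2*A
z(M, D) = 10 - 8*D (z(M, D) = 10 + 2*(-4*D) = 10 - 8*D)
z(-64, O(-4, -8))*(-74) = (10 - 8*1)*(-74) = (10 - 8)*(-74) = 2*(-74) = -148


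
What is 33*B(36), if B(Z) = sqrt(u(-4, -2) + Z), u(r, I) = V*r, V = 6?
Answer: 66*sqrt(3) ≈ 114.32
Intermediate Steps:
u(r, I) = 6*r
B(Z) = sqrt(-24 + Z) (B(Z) = sqrt(6*(-4) + Z) = sqrt(-24 + Z))
33*B(36) = 33*sqrt(-24 + 36) = 33*sqrt(12) = 33*(2*sqrt(3)) = 66*sqrt(3)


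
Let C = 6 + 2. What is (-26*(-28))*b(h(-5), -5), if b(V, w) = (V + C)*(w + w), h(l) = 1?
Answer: -65520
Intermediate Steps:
C = 8
b(V, w) = 2*w*(8 + V) (b(V, w) = (V + 8)*(w + w) = (8 + V)*(2*w) = 2*w*(8 + V))
(-26*(-28))*b(h(-5), -5) = (-26*(-28))*(2*(-5)*(8 + 1)) = 728*(2*(-5)*9) = 728*(-90) = -65520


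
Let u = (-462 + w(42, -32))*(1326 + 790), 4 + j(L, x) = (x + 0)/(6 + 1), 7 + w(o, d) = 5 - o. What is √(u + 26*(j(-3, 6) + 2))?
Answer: 2*I*√13116390/7 ≈ 1034.8*I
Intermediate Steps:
w(o, d) = -2 - o (w(o, d) = -7 + (5 - o) = -2 - o)
j(L, x) = -4 + x/7 (j(L, x) = -4 + (x + 0)/(6 + 1) = -4 + x/7)
u = -1070696 (u = (-462 + (-2 - 1*42))*(1326 + 790) = (-462 + (-2 - 42))*2116 = (-462 - 44)*2116 = -506*2116 = -1070696)
√(u + 26*(j(-3, 6) + 2)) = √(-1070696 + 26*((-4 + (⅐)*6) + 2)) = √(-1070696 + 26*((-4 + 6/7) + 2)) = √(-1070696 + 26*(-22/7 + 2)) = √(-1070696 + 26*(-8/7)) = √(-1070696 - 208/7) = √(-7495080/7) = 2*I*√13116390/7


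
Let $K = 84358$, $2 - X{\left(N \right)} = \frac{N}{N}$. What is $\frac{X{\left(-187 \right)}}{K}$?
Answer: $\frac{1}{84358} \approx 1.1854 \cdot 10^{-5}$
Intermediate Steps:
$X{\left(N \right)} = 1$ ($X{\left(N \right)} = 2 - \frac{N}{N} = 2 - 1 = 1$)
$\frac{X{\left(-187 \right)}}{K} = 1 \cdot \frac{1}{84358} = \frac{1}{84358}$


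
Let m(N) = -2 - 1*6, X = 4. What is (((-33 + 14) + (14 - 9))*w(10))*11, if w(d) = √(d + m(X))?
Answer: -154*√2 ≈ -217.79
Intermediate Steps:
m(N) = -8 (m(N) = -2 - 6 = -8)
w(d) = √(-8 + d) (w(d) = √(d - 8) = √(-8 + d))
(((-33 + 14) + (14 - 9))*w(10))*11 = (((-33 + 14) + (14 - 9))*√(-8 + 10))*11 = ((-19 + 5)*√2)*11 = -14*√2*11 = -154*√2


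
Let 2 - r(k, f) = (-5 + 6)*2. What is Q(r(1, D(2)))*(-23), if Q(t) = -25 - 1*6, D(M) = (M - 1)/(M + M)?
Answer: 713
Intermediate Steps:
D(M) = (-1 + M)/(2*M) (D(M) = (-1 + M)/((2*M)) = (-1 + M)*(1/(2*M)) = (-1 + M)/(2*M))
r(k, f) = 0 (r(k, f) = 2 - (-5 + 6)*2 = 2 - 2 = 0)
Q(t) = -31 (Q(t) = -25 - 6 = -31)
Q(r(1, D(2)))*(-23) = -31*(-23) = 713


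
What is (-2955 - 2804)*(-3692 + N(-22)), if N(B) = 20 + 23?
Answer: 21014591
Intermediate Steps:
N(B) = 43
(-2955 - 2804)*(-3692 + N(-22)) = (-2955 - 2804)*(-3692 + 43) = -5759*(-3649) = 21014591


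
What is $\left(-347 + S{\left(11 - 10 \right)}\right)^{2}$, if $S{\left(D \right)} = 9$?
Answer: $114244$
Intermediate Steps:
$\left(-347 + S{\left(11 - 10 \right)}\right)^{2} = \left(-347 + 9\right)^{2} = \left(-338\right)^{2} = 114244$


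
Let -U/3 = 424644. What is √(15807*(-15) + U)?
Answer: 3*I*√167893 ≈ 1229.2*I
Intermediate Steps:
U = -1273932 (U = -3*424644 = -1273932)
√(15807*(-15) + U) = √(15807*(-15) - 1273932) = √(-237105 - 1273932) = √(-1511037) = 3*I*√167893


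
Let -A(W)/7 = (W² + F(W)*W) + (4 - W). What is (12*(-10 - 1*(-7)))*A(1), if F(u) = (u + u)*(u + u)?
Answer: 2016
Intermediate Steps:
F(u) = 4*u² (F(u) = (2*u)*(2*u) = 4*u²)
A(W) = -28 - 28*W³ - 7*W² + 7*W (A(W) = -7*((W² + (4*W²)*W) + (4 - W)) = -7*((W² + 4*W³) + (4 - W)) = -7*(4 + W² - W + 4*W³) = -28 - 28*W³ - 7*W² + 7*W)
(12*(-10 - 1*(-7)))*A(1) = (12*(-10 - 1*(-7)))*(-28 - 28*1³ - 7*1² + 7*1) = (12*(-10 + 7))*(-28 - 28*1 - 7*1 + 7) = (12*(-3))*(-28 - 28 - 7 + 7) = -36*(-56) = 2016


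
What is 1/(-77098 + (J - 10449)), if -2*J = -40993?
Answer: -2/134101 ≈ -1.4914e-5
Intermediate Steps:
J = 40993/2 (J = -½*(-40993) = 40993/2 ≈ 20497.)
1/(-77098 + (J - 10449)) = 1/(-77098 + (40993/2 - 10449)) = 1/(-77098 + 20095/2) = 1/(-134101/2) = -2/134101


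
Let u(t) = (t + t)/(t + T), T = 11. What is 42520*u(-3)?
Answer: -31890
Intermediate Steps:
u(t) = 2*t/(11 + t) (u(t) = (t + t)/(t + 11) = (2*t)/(11 + t) = 2*t/(11 + t))
42520*u(-3) = 42520*(2*(-3)/(11 - 3)) = 42520*(2*(-3)/8) = 42520*(2*(-3)*(⅛)) = 42520*(-¾) = -31890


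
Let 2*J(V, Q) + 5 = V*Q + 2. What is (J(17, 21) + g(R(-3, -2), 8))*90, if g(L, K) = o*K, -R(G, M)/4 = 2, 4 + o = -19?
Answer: -630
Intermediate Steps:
o = -23 (o = -4 - 19 = -23)
R(G, M) = -8 (R(G, M) = -4*2 = -8)
g(L, K) = -23*K
J(V, Q) = -3/2 + Q*V/2 (J(V, Q) = -5/2 + (V*Q + 2)/2 = -5/2 + (Q*V + 2)/2 = -5/2 + (2 + Q*V)/2 = -5/2 + (1 + Q*V/2) = -3/2 + Q*V/2)
(J(17, 21) + g(R(-3, -2), 8))*90 = ((-3/2 + (½)*21*17) - 23*8)*90 = ((-3/2 + 357/2) - 184)*90 = (177 - 184)*90 = -7*90 = -630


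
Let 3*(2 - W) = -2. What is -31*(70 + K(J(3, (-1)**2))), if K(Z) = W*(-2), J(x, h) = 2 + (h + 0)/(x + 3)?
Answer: -6014/3 ≈ -2004.7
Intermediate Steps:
W = 8/3 (W = 2 - 1/3*(-2) = 2 + 2/3 = 8/3 ≈ 2.6667)
J(x, h) = 2 + h/(3 + x)
K(Z) = -16/3 (K(Z) = (8/3)*(-2) = -16/3)
-31*(70 + K(J(3, (-1)**2))) = -31*(70 - 16/3) = -31*194/3 = -6014/3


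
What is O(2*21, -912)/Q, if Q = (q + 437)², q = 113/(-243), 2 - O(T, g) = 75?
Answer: -4310577/11252542084 ≈ -0.00038308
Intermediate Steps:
O(T, g) = -73 (O(T, g) = 2 - 1*75 = 2 - 75 = -73)
q = -113/243 (q = 113*(-1/243) = -113/243 ≈ -0.46502)
Q = 11252542084/59049 (Q = (-113/243 + 437)² = (106078/243)² = 11252542084/59049 ≈ 1.9056e+5)
O(2*21, -912)/Q = -73/11252542084/59049 = -73*59049/11252542084 = -4310577/11252542084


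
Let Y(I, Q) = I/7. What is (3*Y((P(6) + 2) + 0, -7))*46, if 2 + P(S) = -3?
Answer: -414/7 ≈ -59.143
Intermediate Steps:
P(S) = -5 (P(S) = -2 - 3 = -5)
Y(I, Q) = I/7 (Y(I, Q) = I*(⅐) = I/7)
(3*Y((P(6) + 2) + 0, -7))*46 = (3*(((-5 + 2) + 0)/7))*46 = (3*((-3 + 0)/7))*46 = (3*((⅐)*(-3)))*46 = (3*(-3/7))*46 = -9/7*46 = -414/7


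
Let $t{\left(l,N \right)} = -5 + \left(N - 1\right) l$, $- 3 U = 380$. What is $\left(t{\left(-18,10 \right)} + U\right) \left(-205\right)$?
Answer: $\frac{180605}{3} \approx 60202.0$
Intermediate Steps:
$U = - \frac{380}{3}$ ($U = \left(- \frac{1}{3}\right) 380 = - \frac{380}{3} \approx -126.67$)
$t{\left(l,N \right)} = -5 + l \left(-1 + N\right)$ ($t{\left(l,N \right)} = -5 + \left(-1 + N\right) l = -5 + l \left(-1 + N\right)$)
$\left(t{\left(-18,10 \right)} + U\right) \left(-205\right) = \left(\left(-5 - -18 + 10 \left(-18\right)\right) - \frac{380}{3}\right) \left(-205\right) = \left(\left(-5 + 18 - 180\right) - \frac{380}{3}\right) \left(-205\right) = \left(-167 - \frac{380}{3}\right) \left(-205\right) = \left(- \frac{881}{3}\right) \left(-205\right) = \frac{180605}{3}$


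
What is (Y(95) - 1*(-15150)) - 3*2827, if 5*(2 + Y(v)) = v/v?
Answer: 33336/5 ≈ 6667.2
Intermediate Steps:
Y(v) = -9/5 (Y(v) = -2 + (v/v)/5 = -2 + (⅕)*1 = -2 + ⅕ = -9/5)
(Y(95) - 1*(-15150)) - 3*2827 = (-9/5 - 1*(-15150)) - 3*2827 = (-9/5 + 15150) - 1*8481 = 75741/5 - 8481 = 33336/5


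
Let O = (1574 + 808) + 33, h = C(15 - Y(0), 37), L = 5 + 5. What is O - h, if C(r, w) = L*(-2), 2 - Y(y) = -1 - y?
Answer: 2435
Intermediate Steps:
L = 10
Y(y) = 3 + y (Y(y) = 2 - (-1 - y) = 2 + (1 + y) = 3 + y)
C(r, w) = -20 (C(r, w) = 10*(-2) = -20)
h = -20
O = 2415 (O = 2382 + 33 = 2415)
O - h = 2415 - 1*(-20) = 2415 + 20 = 2435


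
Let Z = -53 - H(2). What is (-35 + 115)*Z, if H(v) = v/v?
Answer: -4320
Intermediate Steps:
H(v) = 1
Z = -54 (Z = -53 - 1*1 = -53 - 1 = -54)
(-35 + 115)*Z = (-35 + 115)*(-54) = 80*(-54) = -4320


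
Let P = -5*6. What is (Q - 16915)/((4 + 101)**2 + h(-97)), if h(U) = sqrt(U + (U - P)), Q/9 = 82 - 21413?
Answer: -2303056350/121550789 + 417788*I*sqrt(41)/121550789 ≈ -18.947 + 0.022008*I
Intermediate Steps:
P = -30
Q = -191979 (Q = 9*(82 - 21413) = 9*(-21331) = -191979)
h(U) = sqrt(30 + 2*U) (h(U) = sqrt(U + (U - 1*(-30))) = sqrt(U + (U + 30)) = sqrt(U + (30 + U)) = sqrt(30 + 2*U))
(Q - 16915)/((4 + 101)**2 + h(-97)) = (-191979 - 16915)/((4 + 101)**2 + sqrt(30 + 2*(-97))) = -208894/(105**2 + sqrt(30 - 194)) = -208894/(11025 + sqrt(-164)) = -208894/(11025 + 2*I*sqrt(41))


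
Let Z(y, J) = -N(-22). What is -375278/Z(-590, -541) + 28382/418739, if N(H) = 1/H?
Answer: -3457157729342/418739 ≈ -8.2561e+6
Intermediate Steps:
Z(y, J) = 1/22 (Z(y, J) = -1/(-22) = -1*(-1/22) = 1/22)
-375278/Z(-590, -541) + 28382/418739 = -375278/1/22 + 28382/418739 = -375278*22 + 28382*(1/418739) = -8256116 + 28382/418739 = -3457157729342/418739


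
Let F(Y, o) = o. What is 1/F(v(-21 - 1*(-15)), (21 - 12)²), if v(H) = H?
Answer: 1/81 ≈ 0.012346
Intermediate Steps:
1/F(v(-21 - 1*(-15)), (21 - 12)²) = 1/((21 - 12)²) = 1/(9²) = 1/81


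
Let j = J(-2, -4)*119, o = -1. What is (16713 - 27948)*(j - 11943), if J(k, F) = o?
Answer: 135516570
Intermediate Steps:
J(k, F) = -1
j = -119 (j = -1*119 = -119)
(16713 - 27948)*(j - 11943) = (16713 - 27948)*(-119 - 11943) = -11235*(-12062) = 135516570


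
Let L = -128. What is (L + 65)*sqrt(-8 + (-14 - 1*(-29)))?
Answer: -63*sqrt(7) ≈ -166.68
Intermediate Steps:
(L + 65)*sqrt(-8 + (-14 - 1*(-29))) = (-128 + 65)*sqrt(-8 + (-14 - 1*(-29))) = -63*sqrt(-8 + (-14 + 29)) = -63*sqrt(-8 + 15) = -63*sqrt(7)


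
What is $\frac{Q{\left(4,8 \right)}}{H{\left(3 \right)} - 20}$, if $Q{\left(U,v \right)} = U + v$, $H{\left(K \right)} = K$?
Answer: $- \frac{12}{17} \approx -0.70588$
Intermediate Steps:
$\frac{Q{\left(4,8 \right)}}{H{\left(3 \right)} - 20} = \frac{4 + 8}{3 - 20} = \frac{12}{-17} = 12 \left(- \frac{1}{17}\right) = - \frac{12}{17}$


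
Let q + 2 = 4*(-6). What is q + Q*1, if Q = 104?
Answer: 78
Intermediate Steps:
q = -26 (q = -2 + 4*(-6) = -2 - 24 = -26)
q + Q*1 = -26 + 104*1 = -26 + 104 = 78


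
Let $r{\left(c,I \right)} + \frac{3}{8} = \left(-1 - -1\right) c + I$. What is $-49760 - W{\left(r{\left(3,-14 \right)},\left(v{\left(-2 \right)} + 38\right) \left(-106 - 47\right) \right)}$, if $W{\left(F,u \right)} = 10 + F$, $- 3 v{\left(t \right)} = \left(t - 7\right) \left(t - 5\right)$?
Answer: $- \frac{398045}{8} \approx -49756.0$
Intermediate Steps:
$v{\left(t \right)} = - \frac{\left(-7 + t\right) \left(-5 + t\right)}{3}$ ($v{\left(t \right)} = - \frac{\left(t - 7\right) \left(t - 5\right)}{3} = - \frac{\left(-7 + t\right) \left(-5 + t\right)}{3}$)
$r{\left(c,I \right)} = - \frac{3}{8} + I$ ($r{\left(c,I \right)} = - \frac{3}{8} + \left(\left(-1 - -1\right) c + I\right) = - \frac{3}{8} + \left(\left(-1 + 1\right) c + I\right) = - \frac{3}{8} + \left(0 c + I\right) = - \frac{3}{8} + \left(0 + I\right) = - \frac{3}{8} + I$)
$-49760 - W{\left(r{\left(3,-14 \right)},\left(v{\left(-2 \right)} + 38\right) \left(-106 - 47\right) \right)} = -49760 - \left(10 - \frac{115}{8}\right) = -49760 - - \frac{35}{8} = -49760 + \frac{35}{8} = - \frac{398045}{8}$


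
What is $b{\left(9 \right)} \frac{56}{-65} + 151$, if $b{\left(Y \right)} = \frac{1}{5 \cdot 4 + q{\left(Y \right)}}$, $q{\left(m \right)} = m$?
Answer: $\frac{284579}{1885} \approx 150.97$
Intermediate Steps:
$b{\left(Y \right)} = \frac{1}{20 + Y}$ ($b{\left(Y \right)} = \frac{1}{5 \cdot 4 + Y} = \frac{1}{20 + Y}$)
$b{\left(9 \right)} \frac{56}{-65} + 151 = \frac{56 \frac{1}{-65}}{20 + 9} + 151 = \frac{56 \left(- \frac{1}{65}\right)}{29} + 151 = \frac{1}{29} \left(- \frac{56}{65}\right) + 151 = - \frac{56}{1885} + 151 = \frac{284579}{1885}$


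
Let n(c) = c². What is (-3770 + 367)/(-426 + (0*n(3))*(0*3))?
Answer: 3403/426 ≈ 7.9883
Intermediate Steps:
(-3770 + 367)/(-426 + (0*n(3))*(0*3)) = (-3770 + 367)/(-426 + (0*3²)*(0*3)) = -3403/(-426 + (0*9)*0) = -3403/(-426 + 0*0) = -3403/(-426 + 0) = -3403/(-426) = -3403*(-1/426) = 3403/426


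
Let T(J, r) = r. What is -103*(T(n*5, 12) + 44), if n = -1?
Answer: -5768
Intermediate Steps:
-103*(T(n*5, 12) + 44) = -103*(12 + 44) = -103*56 = -5768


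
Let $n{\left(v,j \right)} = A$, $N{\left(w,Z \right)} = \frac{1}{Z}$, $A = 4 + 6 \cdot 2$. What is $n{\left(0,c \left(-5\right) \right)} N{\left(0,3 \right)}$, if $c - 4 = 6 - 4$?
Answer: $\frac{16}{3} \approx 5.3333$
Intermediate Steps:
$c = 6$ ($c = 4 + \left(6 - 4\right) = 4 + 2 = 6$)
$A = 16$ ($A = 4 + 12 = 16$)
$n{\left(v,j \right)} = 16$
$n{\left(0,c \left(-5\right) \right)} N{\left(0,3 \right)} = \frac{16}{3}$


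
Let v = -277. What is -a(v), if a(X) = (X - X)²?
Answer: 0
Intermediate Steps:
a(X) = 0 (a(X) = 0² = 0)
-a(v) = -1*0 = 0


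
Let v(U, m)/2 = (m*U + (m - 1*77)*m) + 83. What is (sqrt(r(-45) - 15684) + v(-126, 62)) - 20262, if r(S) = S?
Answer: -37580 + 7*I*sqrt(321) ≈ -37580.0 + 125.42*I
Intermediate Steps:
v(U, m) = 166 + 2*U*m + 2*m*(-77 + m) (v(U, m) = 2*((m*U + (m - 1*77)*m) + 83) = 2*((U*m + (m - 77)*m) + 83) = 2*((U*m + (-77 + m)*m) + 83) = 2*((U*m + m*(-77 + m)) + 83) = 2*(83 + U*m + m*(-77 + m)) = 166 + 2*U*m + 2*m*(-77 + m))
(sqrt(r(-45) - 15684) + v(-126, 62)) - 20262 = (sqrt(-45 - 15684) + (166 - 154*62 + 2*62**2 + 2*(-126)*62)) - 20262 = (sqrt(-15729) + (166 - 9548 + 2*3844 - 15624)) - 20262 = (7*I*sqrt(321) + (166 - 9548 + 7688 - 15624)) - 20262 = (7*I*sqrt(321) - 17318) - 20262 = (-17318 + 7*I*sqrt(321)) - 20262 = -37580 + 7*I*sqrt(321)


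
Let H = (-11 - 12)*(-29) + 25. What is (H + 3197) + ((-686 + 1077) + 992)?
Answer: 5272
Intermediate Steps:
H = 692 (H = -23*(-29) + 25 = 667 + 25 = 692)
(H + 3197) + ((-686 + 1077) + 992) = (692 + 3197) + ((-686 + 1077) + 992) = 3889 + (391 + 992) = 3889 + 1383 = 5272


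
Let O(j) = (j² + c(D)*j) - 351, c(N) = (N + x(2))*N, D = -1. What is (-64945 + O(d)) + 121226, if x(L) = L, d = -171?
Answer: 85342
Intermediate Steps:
c(N) = N*(2 + N) (c(N) = (N + 2)*N = (2 + N)*N = N*(2 + N))
O(j) = -351 + j² - j (O(j) = (j² + (-(2 - 1))*j) - 351 = (j² + (-1*1)*j) - 351 = (j² - j) - 351 = -351 + j² - j)
(-64945 + O(d)) + 121226 = (-64945 + (-351 + (-171)² - 1*(-171))) + 121226 = (-64945 + (-351 + 29241 + 171)) + 121226 = (-64945 + 29061) + 121226 = -35884 + 121226 = 85342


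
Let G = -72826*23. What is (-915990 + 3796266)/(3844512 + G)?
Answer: 1440138/1084757 ≈ 1.3276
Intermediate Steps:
G = -1674998
(-915990 + 3796266)/(3844512 + G) = (-915990 + 3796266)/(3844512 - 1674998) = 2880276/2169514 = 2880276*(1/2169514) = 1440138/1084757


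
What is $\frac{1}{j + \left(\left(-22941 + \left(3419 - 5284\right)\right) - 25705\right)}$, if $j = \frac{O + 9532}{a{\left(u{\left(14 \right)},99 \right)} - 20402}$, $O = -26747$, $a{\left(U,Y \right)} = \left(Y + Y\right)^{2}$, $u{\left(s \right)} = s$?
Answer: $- \frac{18802}{949725037} \approx -1.9797 \cdot 10^{-5}$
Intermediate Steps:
$a{\left(U,Y \right)} = 4 Y^{2}$ ($a{\left(U,Y \right)} = \left(2 Y\right)^{2} = 4 Y^{2}$)
$j = - \frac{17215}{18802}$ ($j = \frac{-26747 + 9532}{4 \cdot 99^{2} - 20402} = - \frac{17215}{4 \cdot 9801 - 20402} = - \frac{17215}{39204 - 20402} = - \frac{17215}{18802} \approx -0.91559$)
$\frac{1}{j + \left(\left(-22941 + \left(3419 - 5284\right)\right) - 25705\right)} = \frac{1}{- \frac{17215}{18802} + \left(\left(-22941 + \left(3419 - 5284\right)\right) - 25705\right)} = \frac{1}{- \frac{17215}{18802} - 50511} = \frac{1}{- \frac{949725037}{18802}} = - \frac{18802}{949725037}$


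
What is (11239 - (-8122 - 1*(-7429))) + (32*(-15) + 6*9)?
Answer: 11506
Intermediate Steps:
(11239 - (-8122 - 1*(-7429))) + (32*(-15) + 6*9) = (11239 - (-8122 + 7429)) + (-480 + 54) = (11239 - 1*(-693)) - 426 = (11239 + 693) - 426 = 11932 - 426 = 11506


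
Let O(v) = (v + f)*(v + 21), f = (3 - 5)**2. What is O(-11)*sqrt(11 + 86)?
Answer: -70*sqrt(97) ≈ -689.42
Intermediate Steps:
f = 4 (f = (-2)**2 = 4)
O(v) = (4 + v)*(21 + v) (O(v) = (v + 4)*(v + 21) = (4 + v)*(21 + v))
O(-11)*sqrt(11 + 86) = (84 + (-11)**2 + 25*(-11))*sqrt(11 + 86) = (84 + 121 - 275)*sqrt(97) = -70*sqrt(97)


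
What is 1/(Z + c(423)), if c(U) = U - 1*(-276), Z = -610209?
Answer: -1/609510 ≈ -1.6407e-6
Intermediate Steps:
c(U) = 276 + U (c(U) = U + 276 = 276 + U)
1/(Z + c(423)) = 1/(-610209 + (276 + 423)) = 1/(-610209 + 699) = 1/(-609510) = -1/609510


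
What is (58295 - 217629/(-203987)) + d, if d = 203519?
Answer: 53406870047/203987 ≈ 2.6182e+5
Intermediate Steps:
(58295 - 217629/(-203987)) + d = (58295 - 217629/(-203987)) + 203519 = (58295 - 217629*(-1/203987)) + 203519 = (58295 + 217629/203987) + 203519 = 11891639794/203987 + 203519 = 53406870047/203987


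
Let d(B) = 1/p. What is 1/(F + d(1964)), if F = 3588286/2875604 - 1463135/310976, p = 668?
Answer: -37334679881792/129015321571773 ≈ -0.28938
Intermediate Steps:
d(B) = 1/668
F = -772881507851/223560957376 (F = 3588286*(1/2875604) - 1463135*1/310976 = 1794143/1437802 - 1463135/310976 = -772881507851/223560957376 ≈ -3.4571)
1/(F + d(1964)) = 1/(-772881507851/223560957376 + 1/668) = 1/(-129015321571773/37334679881792) = -37334679881792/129015321571773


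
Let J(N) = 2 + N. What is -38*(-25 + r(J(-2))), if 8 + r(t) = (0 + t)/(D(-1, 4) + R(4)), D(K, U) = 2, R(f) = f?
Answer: 1254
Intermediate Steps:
r(t) = -8 + t/6 (r(t) = -8 + (0 + t)/(2 + 4) = -8 + t/6)
-38*(-25 + r(J(-2))) = -38*(-25 + (-8 + (2 - 2)/6)) = -38*(-25 + (-8 + (⅙)*0)) = -38*(-25 + (-8 + 0)) = -38*(-25 - 8) = -38*(-33) = 1254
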